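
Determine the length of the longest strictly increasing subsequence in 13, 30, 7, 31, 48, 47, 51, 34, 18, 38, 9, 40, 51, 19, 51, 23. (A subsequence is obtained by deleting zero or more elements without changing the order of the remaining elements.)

Let dp[i] be the longest increasing subsequence ending at position i. Then dp = [1, 2, 1, 3, 4, 4, 5, 4, 2, 5, 2, 6, 7, 3, 7, 4].
The maximum is 7; one witness is 13, 30, 31, 34, 38, 40, 51 at positions 1,2,4,8,10,12,13.

7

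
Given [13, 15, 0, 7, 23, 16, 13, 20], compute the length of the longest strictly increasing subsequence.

4

Scanning left to right, the best length ending at each element is: 13→1, 15→2, 0→1, 7→2, 23→3, 16→3, 13→3, 20→4.
So the longest increasing subsequence has length 4, e.g. 13, 15, 16, 20.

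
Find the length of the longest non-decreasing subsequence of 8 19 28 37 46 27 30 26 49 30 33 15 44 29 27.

Let dp[i] be the longest non-decreasing subsequence ending at position i. Then dp = [1, 2, 3, 4, 5, 3, 4, 3, 6, 5, 6, 2, 7, 4, 4].
The maximum is 7; one witness is 8, 19, 28, 30, 30, 33, 44 at positions 1,2,3,7,10,11,13.

7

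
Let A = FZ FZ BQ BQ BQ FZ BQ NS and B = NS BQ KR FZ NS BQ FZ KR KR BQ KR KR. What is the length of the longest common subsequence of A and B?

4

Backtracking the LCS table gives one alignment: FZ (A1,B4) → BQ (A5,B6) → FZ (A6,B7) → BQ (A7,B10).
So the longest common subsequence has length 4.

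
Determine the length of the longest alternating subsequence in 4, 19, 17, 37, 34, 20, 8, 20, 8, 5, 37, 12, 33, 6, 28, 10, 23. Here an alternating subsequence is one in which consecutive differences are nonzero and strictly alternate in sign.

14

A longest alternating subsequence is 4, 19, 17, 37, 8, 20, 8, 37, 12, 33, 6, 28, 10, 23 (positions 1,2,3,4,7,8,9,11,12,13,14,15,16,17); its 13 consecutive differences strictly alternate in sign, and length 14 is optimal.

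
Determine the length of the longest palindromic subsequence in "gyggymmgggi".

8

One longest palindromic subsequence is gggmmggg (positions 1,3,4,6,7,8,9,10); it reads the same forward and backward, and the interval DP gives dp[1][11] = 8.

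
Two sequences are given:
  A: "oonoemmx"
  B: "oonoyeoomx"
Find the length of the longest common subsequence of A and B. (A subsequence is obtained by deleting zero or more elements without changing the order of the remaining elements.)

A longest common subsequence is oonoemx (length 7); the LCS DP confirms no longer common subsequence exists.

7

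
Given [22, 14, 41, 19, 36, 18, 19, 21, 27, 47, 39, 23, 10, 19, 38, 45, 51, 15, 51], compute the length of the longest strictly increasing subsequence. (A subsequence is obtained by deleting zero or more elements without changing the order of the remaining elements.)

8

Scanning left to right, the best length ending at each element is: 22→1, 14→1, 41→2, 19→2, 36→3, 18→2, 19→3, 21→4, 27→5, 47→6, 39→6, 23→5, 10→1, 19→3, 38→6, 45→7, 51→8, 15→2, 51→8.
So the longest increasing subsequence has length 8, e.g. 14, 18, 19, 21, 27, 39, 45, 51.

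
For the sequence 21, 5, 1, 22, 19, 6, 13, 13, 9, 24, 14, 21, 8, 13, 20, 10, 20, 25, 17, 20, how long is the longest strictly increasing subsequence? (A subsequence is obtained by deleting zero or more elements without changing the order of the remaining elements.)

Scanning left to right, the best length ending at each element is: 21→1, 5→1, 1→1, 22→2, 19→2, 6→2, 13→3, 13→3, 9→3, 24→4, 14→4, 21→5, 8→3, 13→4, 20→5, 10→4, 20→5, 25→6, 17→5, 20→6.
So the longest increasing subsequence has length 6, e.g. 5, 6, 13, 14, 21, 25.

6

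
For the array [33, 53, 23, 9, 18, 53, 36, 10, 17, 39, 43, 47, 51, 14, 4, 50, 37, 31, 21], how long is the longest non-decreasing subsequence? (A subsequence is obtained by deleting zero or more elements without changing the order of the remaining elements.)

Let dp[i] be the longest non-decreasing subsequence ending at position i. Then dp = [1, 2, 1, 1, 2, 3, 3, 2, 3, 4, 5, 6, 7, 3, 1, 7, 4, 4, 4].
The maximum is 7; one witness is 9, 18, 36, 39, 43, 47, 51 at positions 4,5,7,10,11,12,13.

7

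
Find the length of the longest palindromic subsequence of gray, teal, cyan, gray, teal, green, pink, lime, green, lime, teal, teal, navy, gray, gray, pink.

9

Using dp[i][j] = 2 + dp[i+1][j−1] if the ends match, else max(dp[i+1][j], dp[i][j−1]):
dp[1][16] = 9. A witness is gray gray teal lime green lime teal gray gray at positions 1,4,5,8,9,10,12,14,15.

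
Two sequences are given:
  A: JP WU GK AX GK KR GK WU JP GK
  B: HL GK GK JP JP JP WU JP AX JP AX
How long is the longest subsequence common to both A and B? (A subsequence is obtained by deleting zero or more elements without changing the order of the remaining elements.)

4

Backtracking the LCS table gives one alignment: JP (A1,B6) → WU (A2,B7) → AX (A4,B9) → JP (A9,B10).
So the longest common subsequence has length 4.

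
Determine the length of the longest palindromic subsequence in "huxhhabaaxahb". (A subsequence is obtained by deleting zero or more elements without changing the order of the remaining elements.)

7

One longest palindromic subsequence is hxaaaxh (positions 1,3,6,8,9,10,12); it reads the same forward and backward, and the interval DP gives dp[1][13] = 7.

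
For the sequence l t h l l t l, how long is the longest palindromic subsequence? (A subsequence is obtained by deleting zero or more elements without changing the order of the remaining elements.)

One longest palindromic subsequence is ltlltl (positions 1,2,4,5,6,7); it reads the same forward and backward, and the interval DP gives dp[1][7] = 6.

6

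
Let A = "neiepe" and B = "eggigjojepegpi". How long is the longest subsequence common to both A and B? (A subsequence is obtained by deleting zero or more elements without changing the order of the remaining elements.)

5

A longest common subsequence is eiepe (length 5); the LCS DP confirms no longer common subsequence exists.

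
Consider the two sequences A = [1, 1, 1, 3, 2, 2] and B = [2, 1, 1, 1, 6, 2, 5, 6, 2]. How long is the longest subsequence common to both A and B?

5

Backtracking the LCS table gives one alignment: 1 (A1,B2) → 1 (A2,B3) → 1 (A3,B4) → 2 (A5,B6) → 2 (A6,B9).
So the longest common subsequence has length 5.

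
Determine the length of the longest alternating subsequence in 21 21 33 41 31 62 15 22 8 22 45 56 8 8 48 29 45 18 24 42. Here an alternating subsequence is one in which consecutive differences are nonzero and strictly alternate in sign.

Track the best alternating length ending on an up-step vs a down-step at each position: up/down = 1/1, 1/1, 2/1, 2/1, 2/3, 4/1, 1/5, 6/5, 1/7, 8/5, 8/5, 8/5, 1/9, 1/9, 10/9, 10/11, 12/11, 10/13, 14/13, 14/13.
The maximum over both is 14; one such subsequence is 21, 33, 31, 62, 15, 22, 8, 22, 8, 48, 29, 45, 18, 24.

14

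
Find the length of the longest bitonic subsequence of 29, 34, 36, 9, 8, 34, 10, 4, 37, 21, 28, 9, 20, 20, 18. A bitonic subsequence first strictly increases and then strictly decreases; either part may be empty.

Let inc[i] be the LIS ending at i and dec[i] the longest strictly decreasing subsequence starting at i. inc = [1, 2, 3, 1, 1, 2, 2, 1, 4, 3, 4, 2, 3, 3, 3], dec = [4, 4, 5, 3, 2, 4, 2, 1, 4, 3, 3, 1, 2, 2, 1].
max_i inc[i]+dec[i]−1 = 7, with one witness 29, 34, 36, 34, 28, 20, 18.

7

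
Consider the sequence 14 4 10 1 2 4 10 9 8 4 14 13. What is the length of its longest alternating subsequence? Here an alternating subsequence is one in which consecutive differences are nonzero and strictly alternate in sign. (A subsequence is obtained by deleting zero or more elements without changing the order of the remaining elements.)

8

Track the best alternating length ending on an up-step vs a down-step at each position: up/down = 1/1, 1/2, 3/2, 1/4, 5/4, 5/4, 5/2, 5/6, 5/6, 5/6, 7/1, 7/8.
The maximum over both is 8; one such subsequence is 14, 4, 10, 1, 10, 9, 14, 13.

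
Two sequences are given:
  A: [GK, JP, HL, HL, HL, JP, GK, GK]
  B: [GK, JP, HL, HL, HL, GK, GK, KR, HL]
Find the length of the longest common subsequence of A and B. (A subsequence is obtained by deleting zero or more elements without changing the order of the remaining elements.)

A longest common subsequence is GK, JP, HL, HL, HL, GK, GK (length 7); the LCS DP confirms no longer common subsequence exists.

7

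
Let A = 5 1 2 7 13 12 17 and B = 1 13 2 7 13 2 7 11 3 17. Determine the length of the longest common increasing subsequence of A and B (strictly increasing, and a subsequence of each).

For each value that appears in both, track the longest common increasing run ending there.
The best achievable length is 5; one witness is 1, 2, 7, 13, 17 (A-positions 2,3,4,5,7, B-positions 1,3,4,5,10).

5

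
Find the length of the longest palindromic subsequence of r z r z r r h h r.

One longest palindromic subsequence is rrrrr (positions 1,3,5,6,9); it reads the same forward and backward, and the interval DP gives dp[1][9] = 5.

5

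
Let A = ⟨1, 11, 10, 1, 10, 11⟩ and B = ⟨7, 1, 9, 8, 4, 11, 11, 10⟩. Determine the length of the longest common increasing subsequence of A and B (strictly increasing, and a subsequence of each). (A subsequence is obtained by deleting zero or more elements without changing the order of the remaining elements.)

For each value that appears in both, track the longest common increasing run ending there.
The best achievable length is 2; one witness is 1, 11 (A-positions 1,2, B-positions 2,6).

2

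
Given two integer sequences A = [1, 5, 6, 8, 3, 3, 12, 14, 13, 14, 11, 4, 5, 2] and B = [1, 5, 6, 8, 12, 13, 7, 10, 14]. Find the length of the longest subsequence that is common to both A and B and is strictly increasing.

7

For each value that appears in both, track the longest common increasing run ending there.
The best achievable length is 7; one witness is 1, 5, 6, 8, 12, 13, 14 (A-positions 1,2,3,4,7,9,10, B-positions 1,2,3,4,5,6,9).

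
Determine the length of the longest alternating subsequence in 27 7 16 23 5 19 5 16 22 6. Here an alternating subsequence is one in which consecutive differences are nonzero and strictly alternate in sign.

Track the best alternating length ending on an up-step vs a down-step at each position: up/down = 1/1, 1/2, 3/2, 3/2, 1/4, 5/4, 1/6, 7/6, 7/4, 7/8.
The maximum over both is 8; one such subsequence is 27, 7, 16, 5, 19, 5, 16, 6.

8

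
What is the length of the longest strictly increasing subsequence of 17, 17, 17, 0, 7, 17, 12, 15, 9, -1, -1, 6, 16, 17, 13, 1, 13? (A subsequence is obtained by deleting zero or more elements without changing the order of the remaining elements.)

Let dp[i] be the longest increasing subsequence ending at position i. Then dp = [1, 1, 1, 1, 2, 3, 3, 4, 3, 1, 1, 2, 5, 6, 4, 2, 4].
The maximum is 6; one witness is 0, 7, 12, 15, 16, 17 at positions 4,5,7,8,13,14.

6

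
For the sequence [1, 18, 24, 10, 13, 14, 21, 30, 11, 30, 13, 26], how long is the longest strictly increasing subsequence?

6

Scanning left to right, the best length ending at each element is: 1→1, 18→2, 24→3, 10→2, 13→3, 14→4, 21→5, 30→6, 11→3, 30→6, 13→4, 26→6.
So the longest increasing subsequence has length 6, e.g. 1, 10, 13, 14, 21, 30.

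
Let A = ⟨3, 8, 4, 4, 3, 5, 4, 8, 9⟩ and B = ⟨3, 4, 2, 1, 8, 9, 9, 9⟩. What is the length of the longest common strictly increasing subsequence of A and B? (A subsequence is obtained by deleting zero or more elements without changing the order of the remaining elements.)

4

For each value that appears in both, track the longest common increasing run ending there.
The best achievable length is 4; one witness is 3, 4, 8, 9 (A-positions 1,3,8,9, B-positions 1,2,5,6).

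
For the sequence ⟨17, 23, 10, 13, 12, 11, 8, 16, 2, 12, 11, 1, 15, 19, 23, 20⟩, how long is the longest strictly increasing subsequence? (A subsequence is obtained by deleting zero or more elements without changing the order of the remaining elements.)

One longest increasing subsequence is 10, 11, 12, 15, 19, 23 (positions 3,6,10,13,14,15), of length 6; no longer one exists.

6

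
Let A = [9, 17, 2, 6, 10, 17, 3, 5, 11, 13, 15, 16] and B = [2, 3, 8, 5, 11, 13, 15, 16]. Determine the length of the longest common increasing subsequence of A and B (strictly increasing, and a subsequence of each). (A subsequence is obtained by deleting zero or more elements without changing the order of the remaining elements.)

For each value that appears in both, track the longest common increasing run ending there.
The best achievable length is 7; one witness is 2, 3, 5, 11, 13, 15, 16 (A-positions 3,7,8,9,10,11,12, B-positions 1,2,4,5,6,7,8).

7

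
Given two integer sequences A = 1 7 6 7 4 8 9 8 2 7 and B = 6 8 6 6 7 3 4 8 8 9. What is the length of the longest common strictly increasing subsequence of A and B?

For each value that appears in both, track the longest common increasing run ending there.
The best achievable length is 4; one witness is 6, 7, 8, 9 (A-positions 3,4,6,7, B-positions 1,5,8,10).

4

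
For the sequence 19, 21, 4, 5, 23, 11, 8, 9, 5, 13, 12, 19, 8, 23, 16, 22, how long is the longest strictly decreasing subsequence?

One longest decreasing subsequence is 19, 11, 8, 5 (positions 1,6,7,9), of length 4; no longer one exists.

4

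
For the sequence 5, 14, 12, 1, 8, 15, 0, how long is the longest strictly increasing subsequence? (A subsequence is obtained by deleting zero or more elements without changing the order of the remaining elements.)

One longest increasing subsequence is 5, 14, 15 (positions 1,2,6), of length 3; no longer one exists.

3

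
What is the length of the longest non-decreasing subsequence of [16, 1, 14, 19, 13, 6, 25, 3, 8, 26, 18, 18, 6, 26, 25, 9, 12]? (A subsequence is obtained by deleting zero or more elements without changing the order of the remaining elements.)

6

Let dp[i] be the longest non-decreasing subsequence ending at position i. Then dp = [1, 1, 2, 3, 2, 2, 4, 2, 3, 5, 4, 5, 3, 6, 6, 4, 5].
The maximum is 6; one witness is 1, 14, 19, 25, 26, 26 at positions 2,3,4,7,10,14.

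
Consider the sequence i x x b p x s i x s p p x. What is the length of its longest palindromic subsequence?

Using dp[i][j] = 2 + dp[i+1][j−1] if the ends match, else max(dp[i+1][j], dp[i][j−1]):
dp[1][13] = 7. A witness is xpsxspx at positions 2,5,7,9,10,12,13.

7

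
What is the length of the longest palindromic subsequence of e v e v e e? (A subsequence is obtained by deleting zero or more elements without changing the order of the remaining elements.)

5

One longest palindromic subsequence is eevee (positions 1,3,4,5,6); it reads the same forward and backward, and the interval DP gives dp[1][6] = 5.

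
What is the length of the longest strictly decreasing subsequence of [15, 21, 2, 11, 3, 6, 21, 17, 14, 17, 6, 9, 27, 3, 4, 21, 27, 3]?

6

Scanning left to right, the best length ending at each element is: 15→1, 21→1, 2→2, 11→2, 3→3, 6→3, 21→1, 17→2, 14→3, 17→2, 6→4, 9→4, 27→1, 3→5, 4→5, 21→2, 27→1, 3→6.
So the longest decreasing subsequence has length 6, e.g. 21, 17, 14, 6, 4, 3.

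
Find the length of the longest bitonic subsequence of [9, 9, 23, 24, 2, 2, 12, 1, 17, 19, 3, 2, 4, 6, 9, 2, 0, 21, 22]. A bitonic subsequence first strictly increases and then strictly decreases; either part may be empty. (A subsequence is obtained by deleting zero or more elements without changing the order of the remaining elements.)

Let inc[i] be the LIS ending at i and dec[i] the longest strictly decreasing subsequence starting at i. inc = [1, 1, 2, 3, 1, 1, 2, 1, 3, 4, 2, 2, 3, 4, 5, 2, 1, 6, 7], dec = [4, 4, 5, 5, 3, 3, 4, 2, 4, 4, 3, 2, 3, 3, 3, 2, 1, 1, 1].
max_i inc[i]+dec[i]−1 = 7, with one witness 9, 23, 24, 19, 9, 2, 0.

7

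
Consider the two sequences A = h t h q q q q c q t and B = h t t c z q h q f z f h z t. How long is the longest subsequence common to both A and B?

5

Backtracking the LCS table gives one alignment: h (A1,B1) → t (A2,B3) → h (A3,B7) → q (A4,B8) → t (A10,B14).
So the longest common subsequence has length 5.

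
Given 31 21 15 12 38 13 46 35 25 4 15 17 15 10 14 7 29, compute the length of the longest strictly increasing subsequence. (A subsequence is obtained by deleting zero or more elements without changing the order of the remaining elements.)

One longest increasing subsequence is 12, 13, 15, 17, 29 (positions 4,6,11,12,17), of length 5; no longer one exists.

5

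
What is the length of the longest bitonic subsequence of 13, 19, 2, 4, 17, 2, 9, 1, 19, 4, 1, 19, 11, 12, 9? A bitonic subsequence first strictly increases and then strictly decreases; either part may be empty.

One longest bitonic subsequence is 13, 19, 17, 9, 4, 1 (positions 1,2,5,7,10,11): it rises to 19 then falls. Length 6 is optimal.

6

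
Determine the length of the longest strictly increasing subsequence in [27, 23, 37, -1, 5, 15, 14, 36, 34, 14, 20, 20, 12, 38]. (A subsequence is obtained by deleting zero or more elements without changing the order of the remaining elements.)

5

One longest increasing subsequence is -1, 5, 15, 36, 38 (positions 4,5,6,8,14), of length 5; no longer one exists.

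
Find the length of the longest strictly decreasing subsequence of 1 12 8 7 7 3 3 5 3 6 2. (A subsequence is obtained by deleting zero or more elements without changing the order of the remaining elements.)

6

One longest decreasing subsequence is 12, 8, 7, 5, 3, 2 (positions 2,3,4,8,9,11), of length 6; no longer one exists.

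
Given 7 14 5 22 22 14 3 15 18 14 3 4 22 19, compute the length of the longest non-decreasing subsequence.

Scanning left to right, the best length ending at each element is: 7→1, 14→2, 5→1, 22→3, 22→4, 14→3, 3→1, 15→4, 18→5, 14→4, 3→2, 4→3, 22→6, 19→6.
So the longest non-decreasing subsequence has length 6, e.g. 7, 14, 14, 15, 18, 22.

6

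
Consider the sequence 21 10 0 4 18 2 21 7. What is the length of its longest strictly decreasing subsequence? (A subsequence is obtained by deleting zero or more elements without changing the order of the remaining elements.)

Let dp[i] be the longest decreasing subsequence ending at position i. Then dp = [1, 2, 3, 3, 2, 4, 1, 3].
The maximum is 4; one witness is 21, 10, 4, 2 at positions 1,2,4,6.

4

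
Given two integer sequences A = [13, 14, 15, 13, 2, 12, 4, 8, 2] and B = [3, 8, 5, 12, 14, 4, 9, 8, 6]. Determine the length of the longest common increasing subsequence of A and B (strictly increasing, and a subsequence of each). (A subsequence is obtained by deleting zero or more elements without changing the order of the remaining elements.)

2

A longest common strictly increasing subsequence is 4, 8 (length 2); it appears in order in both A and B, and no longer such subsequence exists.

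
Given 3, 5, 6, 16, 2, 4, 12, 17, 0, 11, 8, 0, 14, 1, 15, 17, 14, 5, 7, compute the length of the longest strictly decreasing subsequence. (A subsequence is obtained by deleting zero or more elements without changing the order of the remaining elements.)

Let dp[i] be the longest decreasing subsequence ending at position i. Then dp = [1, 1, 1, 1, 2, 2, 2, 1, 3, 3, 4, 5, 2, 5, 2, 1, 3, 5, 5].
The maximum is 5; one witness is 16, 12, 11, 8, 0 at positions 4,7,10,11,12.

5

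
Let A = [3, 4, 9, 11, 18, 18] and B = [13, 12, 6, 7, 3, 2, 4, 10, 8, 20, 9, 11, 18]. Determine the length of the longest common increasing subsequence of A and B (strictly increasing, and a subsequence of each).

A longest common strictly increasing subsequence is 3, 4, 9, 11, 18 (length 5); it appears in order in both A and B, and no longer such subsequence exists.

5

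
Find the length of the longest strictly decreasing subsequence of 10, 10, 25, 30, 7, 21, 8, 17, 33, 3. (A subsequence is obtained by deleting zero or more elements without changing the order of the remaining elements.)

Let dp[i] be the longest decreasing subsequence ending at position i. Then dp = [1, 1, 1, 1, 2, 2, 3, 3, 1, 4].
The maximum is 4; one witness is 25, 21, 8, 3 at positions 3,6,7,10.

4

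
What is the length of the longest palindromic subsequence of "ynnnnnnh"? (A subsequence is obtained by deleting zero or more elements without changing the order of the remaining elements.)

One longest palindromic subsequence is nnnnnn (positions 2,3,4,5,6,7); it reads the same forward and backward, and the interval DP gives dp[1][8] = 6.

6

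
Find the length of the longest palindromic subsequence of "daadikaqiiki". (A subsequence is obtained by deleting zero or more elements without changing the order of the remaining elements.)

One longest palindromic subsequence is ikiiki (positions 5,6,9,10,11,12); it reads the same forward and backward, and the interval DP gives dp[1][12] = 6.

6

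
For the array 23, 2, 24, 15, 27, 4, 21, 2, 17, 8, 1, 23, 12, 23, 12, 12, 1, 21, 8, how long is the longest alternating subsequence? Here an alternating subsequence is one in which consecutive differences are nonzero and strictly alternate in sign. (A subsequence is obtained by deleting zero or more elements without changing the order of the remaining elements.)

A longest alternating subsequence is 23, 2, 24, 15, 27, 4, 21, 2, 17, 8, 23, 12, 23, 12, 21, 8 (positions 1,2,3,4,5,6,7,8,9,10,12,13,14,15,18,19); its 15 consecutive differences strictly alternate in sign, and length 16 is optimal.

16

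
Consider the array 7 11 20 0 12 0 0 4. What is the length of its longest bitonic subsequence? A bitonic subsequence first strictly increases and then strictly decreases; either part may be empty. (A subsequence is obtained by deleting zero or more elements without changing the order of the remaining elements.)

One longest bitonic subsequence is 7, 11, 20, 12, 4 (positions 1,2,3,5,8): it rises to 20 then falls. Length 5 is optimal.

5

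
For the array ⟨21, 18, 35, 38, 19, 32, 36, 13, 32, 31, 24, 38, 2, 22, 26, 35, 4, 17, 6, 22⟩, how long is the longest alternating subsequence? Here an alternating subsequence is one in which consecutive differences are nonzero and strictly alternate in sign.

A longest alternating subsequence is 21, 18, 35, 19, 32, 13, 32, 31, 38, 2, 22, 4, 17, 6, 22 (positions 1,2,3,5,6,8,9,10,12,13,14,17,18,19,20); its 14 consecutive differences strictly alternate in sign, and length 15 is optimal.

15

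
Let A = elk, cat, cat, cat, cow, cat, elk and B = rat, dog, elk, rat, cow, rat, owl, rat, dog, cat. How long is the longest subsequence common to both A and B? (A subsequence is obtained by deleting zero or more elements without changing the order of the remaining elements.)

A longest common subsequence is elk, cow, cat (length 3); the LCS DP confirms no longer common subsequence exists.

3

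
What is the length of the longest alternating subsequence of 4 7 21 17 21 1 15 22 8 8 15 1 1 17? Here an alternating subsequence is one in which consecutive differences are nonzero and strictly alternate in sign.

10

Track the best alternating length ending on an up-step vs a down-step at each position: up/down = 1/1, 2/1, 2/1, 2/3, 4/1, 1/5, 6/5, 6/1, 6/7, 6/7, 8/7, 1/9, 1/9, 10/7.
The maximum over both is 10; one such subsequence is 4, 21, 17, 21, 1, 15, 8, 15, 1, 17.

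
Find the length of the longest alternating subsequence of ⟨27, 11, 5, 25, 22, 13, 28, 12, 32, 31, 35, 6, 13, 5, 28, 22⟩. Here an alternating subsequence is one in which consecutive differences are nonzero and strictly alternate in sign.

14

A longest alternating subsequence is 27, 11, 25, 22, 28, 12, 32, 31, 35, 6, 13, 5, 28, 22 (positions 1,2,4,5,7,8,9,10,11,12,13,14,15,16); its 13 consecutive differences strictly alternate in sign, and length 14 is optimal.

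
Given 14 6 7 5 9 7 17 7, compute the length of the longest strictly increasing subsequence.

4

Let dp[i] be the longest increasing subsequence ending at position i. Then dp = [1, 1, 2, 1, 3, 2, 4, 2].
The maximum is 4; one witness is 6, 7, 9, 17 at positions 2,3,5,7.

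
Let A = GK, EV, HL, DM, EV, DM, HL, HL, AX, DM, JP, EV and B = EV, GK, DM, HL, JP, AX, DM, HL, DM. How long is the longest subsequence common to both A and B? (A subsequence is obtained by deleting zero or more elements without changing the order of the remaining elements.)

5

A longest common subsequence is GK, HL, DM, HL, DM (length 5); the LCS DP confirms no longer common subsequence exists.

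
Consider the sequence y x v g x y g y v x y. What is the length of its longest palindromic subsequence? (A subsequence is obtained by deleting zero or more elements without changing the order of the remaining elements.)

Using dp[i][j] = 2 + dp[i+1][j−1] if the ends match, else max(dp[i+1][j], dp[i][j−1]):
dp[1][11] = 9. A witness is yxvygyvxy at positions 1,2,3,6,7,8,9,10,11.

9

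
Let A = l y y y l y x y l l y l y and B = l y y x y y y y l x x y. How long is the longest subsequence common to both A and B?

A longest common subsequence is lyyyyyyly (length 9); the LCS DP confirms no longer common subsequence exists.

9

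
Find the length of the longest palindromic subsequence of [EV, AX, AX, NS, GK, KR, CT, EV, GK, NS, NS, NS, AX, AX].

One longest palindromic subsequence is AX AX NS GK EV GK NS AX AX (positions 2,3,4,5,8,9,12,13,14); it reads the same forward and backward, and the interval DP gives dp[1][14] = 9.

9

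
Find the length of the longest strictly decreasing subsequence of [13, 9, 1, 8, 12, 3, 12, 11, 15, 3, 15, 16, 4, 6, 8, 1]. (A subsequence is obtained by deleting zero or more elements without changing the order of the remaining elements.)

One longest decreasing subsequence is 13, 9, 8, 3, 1 (positions 1,2,4,6,16), of length 5; no longer one exists.

5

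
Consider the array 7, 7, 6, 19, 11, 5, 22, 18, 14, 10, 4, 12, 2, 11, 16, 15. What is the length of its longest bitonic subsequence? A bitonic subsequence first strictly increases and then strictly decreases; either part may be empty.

8

Let inc[i] be the LIS ending at i and dec[i] the longest strictly decreasing subsequence starting at i. inc = [1, 1, 1, 2, 2, 1, 3, 3, 3, 2, 1, 3, 1, 3, 4, 4], dec = [5, 5, 4, 6, 4, 3, 6, 5, 4, 3, 2, 2, 1, 1, 2, 1].
max_i inc[i]+dec[i]−1 = 8, with one witness 7, 19, 22, 18, 14, 10, 4, 2.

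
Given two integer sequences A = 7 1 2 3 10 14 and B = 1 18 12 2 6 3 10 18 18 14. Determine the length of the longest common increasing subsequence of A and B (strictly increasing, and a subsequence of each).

5

For each value that appears in both, track the longest common increasing run ending there.
The best achievable length is 5; one witness is 1, 2, 3, 10, 14 (A-positions 2,3,4,5,6, B-positions 1,4,6,7,10).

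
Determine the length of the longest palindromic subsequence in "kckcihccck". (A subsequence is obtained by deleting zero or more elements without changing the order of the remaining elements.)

7

One longest palindromic subsequence is kccccck (positions 1,2,4,7,8,9,10); it reads the same forward and backward, and the interval DP gives dp[1][10] = 7.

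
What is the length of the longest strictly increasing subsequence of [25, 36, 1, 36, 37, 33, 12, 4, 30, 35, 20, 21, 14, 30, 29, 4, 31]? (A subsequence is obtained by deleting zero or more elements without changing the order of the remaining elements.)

Scanning left to right, the best length ending at each element is: 25→1, 36→2, 1→1, 36→2, 37→3, 33→2, 12→2, 4→2, 30→3, 35→4, 20→3, 21→4, 14→3, 30→5, 29→5, 4→2, 31→6.
So the longest increasing subsequence has length 6, e.g. 1, 12, 20, 21, 30, 31.

6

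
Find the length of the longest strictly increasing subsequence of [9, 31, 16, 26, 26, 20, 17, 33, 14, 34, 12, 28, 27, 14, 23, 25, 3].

5

Let dp[i] be the longest increasing subsequence ending at position i. Then dp = [1, 2, 2, 3, 3, 3, 3, 4, 2, 5, 2, 4, 4, 3, 4, 5, 1].
The maximum is 5; one witness is 9, 16, 26, 33, 34 at positions 1,3,4,8,10.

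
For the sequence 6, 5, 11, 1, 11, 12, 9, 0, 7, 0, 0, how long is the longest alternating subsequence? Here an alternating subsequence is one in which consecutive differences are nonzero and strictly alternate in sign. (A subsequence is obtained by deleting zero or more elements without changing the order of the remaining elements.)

A longest alternating subsequence is 6, 5, 11, 1, 11, 0, 7, 0 (positions 1,2,3,4,5,8,9,10); its 7 consecutive differences strictly alternate in sign, and length 8 is optimal.

8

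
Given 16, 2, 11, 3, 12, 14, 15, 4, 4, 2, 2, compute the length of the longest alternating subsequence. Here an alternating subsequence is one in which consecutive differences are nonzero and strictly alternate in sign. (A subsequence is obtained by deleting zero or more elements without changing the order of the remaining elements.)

Track the best alternating length ending on an up-step vs a down-step at each position: up/down = 1/1, 1/2, 3/2, 3/4, 5/2, 5/2, 5/2, 5/6, 5/6, 1/6, 1/6.
The maximum over both is 6; one such subsequence is 16, 2, 11, 3, 12, 4.

6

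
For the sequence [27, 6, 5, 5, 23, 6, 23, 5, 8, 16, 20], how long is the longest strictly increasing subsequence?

5

One longest increasing subsequence is 5, 6, 8, 16, 20 (positions 3,6,9,10,11), of length 5; no longer one exists.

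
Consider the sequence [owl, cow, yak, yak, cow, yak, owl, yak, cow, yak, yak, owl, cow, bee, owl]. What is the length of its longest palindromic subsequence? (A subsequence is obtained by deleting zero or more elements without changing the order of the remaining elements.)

13

Using dp[i][j] = 2 + dp[i+1][j−1] if the ends match, else max(dp[i+1][j], dp[i][j−1]):
dp[1][15] = 13. A witness is owl cow yak yak cow yak owl yak cow yak yak cow owl at positions 1,2,3,4,5,6,7,8,9,10,11,13,15.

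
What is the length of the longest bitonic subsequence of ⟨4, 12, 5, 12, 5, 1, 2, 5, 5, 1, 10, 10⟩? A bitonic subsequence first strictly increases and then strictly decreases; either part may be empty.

Let inc[i] be the LIS ending at i and dec[i] the longest strictly decreasing subsequence starting at i. inc = [1, 2, 2, 3, 2, 1, 2, 3, 3, 1, 4, 4], dec = [3, 4, 3, 4, 3, 1, 2, 2, 2, 1, 1, 1].
max_i inc[i]+dec[i]−1 = 6, with one witness 4, 5, 12, 5, 2, 1.

6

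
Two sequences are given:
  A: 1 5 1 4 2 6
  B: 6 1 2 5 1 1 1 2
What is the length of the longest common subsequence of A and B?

4

A longest common subsequence is 1, 5, 1, 2 (length 4); the LCS DP confirms no longer common subsequence exists.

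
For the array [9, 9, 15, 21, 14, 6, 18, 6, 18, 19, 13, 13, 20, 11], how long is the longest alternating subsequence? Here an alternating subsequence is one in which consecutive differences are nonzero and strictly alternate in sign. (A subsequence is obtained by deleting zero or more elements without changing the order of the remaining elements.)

A longest alternating subsequence is 9, 15, 14, 18, 6, 18, 13, 20, 11 (positions 1,3,5,7,8,9,11,13,14); its 8 consecutive differences strictly alternate in sign, and length 9 is optimal.

9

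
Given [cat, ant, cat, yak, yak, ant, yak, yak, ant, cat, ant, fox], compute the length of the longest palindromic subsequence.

One longest palindromic subsequence is ant cat yak yak ant yak yak cat ant (positions 2,3,4,5,6,7,8,10,11); it reads the same forward and backward, and the interval DP gives dp[1][12] = 9.

9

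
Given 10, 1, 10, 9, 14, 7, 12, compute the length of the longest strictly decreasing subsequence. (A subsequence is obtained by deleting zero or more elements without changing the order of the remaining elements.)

3

Let dp[i] be the longest decreasing subsequence ending at position i. Then dp = [1, 2, 1, 2, 1, 3, 2].
The maximum is 3; one witness is 10, 9, 7 at positions 1,4,6.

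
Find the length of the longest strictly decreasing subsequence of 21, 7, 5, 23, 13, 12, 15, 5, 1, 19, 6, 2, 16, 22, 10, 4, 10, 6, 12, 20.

5

Let dp[i] be the longest decreasing subsequence ending at position i. Then dp = [1, 2, 3, 1, 2, 3, 2, 4, 5, 2, 4, 5, 3, 2, 4, 5, 4, 5, 4, 3].
The maximum is 5; one witness is 21, 13, 12, 5, 1 at positions 1,5,6,8,9.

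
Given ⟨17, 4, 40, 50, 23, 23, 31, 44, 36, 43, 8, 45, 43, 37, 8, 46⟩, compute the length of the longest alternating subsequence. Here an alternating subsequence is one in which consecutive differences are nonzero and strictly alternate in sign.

11

A longest alternating subsequence is 17, 4, 40, 23, 44, 36, 43, 8, 45, 43, 46 (positions 1,2,3,5,8,9,10,11,12,13,16); its 10 consecutive differences strictly alternate in sign, and length 11 is optimal.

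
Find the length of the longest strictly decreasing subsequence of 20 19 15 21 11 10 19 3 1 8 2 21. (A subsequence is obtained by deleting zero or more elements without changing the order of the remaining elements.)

7

Scanning left to right, the best length ending at each element is: 20→1, 19→2, 15→3, 21→1, 11→4, 10→5, 19→2, 3→6, 1→7, 8→6, 2→7, 21→1.
So the longest decreasing subsequence has length 7, e.g. 20, 19, 15, 11, 10, 3, 1.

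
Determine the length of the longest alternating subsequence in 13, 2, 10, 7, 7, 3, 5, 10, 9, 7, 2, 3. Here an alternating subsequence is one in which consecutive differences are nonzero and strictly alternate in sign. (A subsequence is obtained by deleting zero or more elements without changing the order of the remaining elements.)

Track the best alternating length ending on an up-step vs a down-step at each position: up/down = 1/1, 1/2, 3/2, 3/4, 3/4, 3/4, 5/4, 5/2, 5/6, 5/6, 1/6, 7/6.
The maximum over both is 7; one such subsequence is 13, 2, 10, 3, 5, 2, 3.

7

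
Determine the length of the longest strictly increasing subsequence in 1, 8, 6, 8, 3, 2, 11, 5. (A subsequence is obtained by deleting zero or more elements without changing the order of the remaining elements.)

4

One longest increasing subsequence is 1, 6, 8, 11 (positions 1,3,4,7), of length 4; no longer one exists.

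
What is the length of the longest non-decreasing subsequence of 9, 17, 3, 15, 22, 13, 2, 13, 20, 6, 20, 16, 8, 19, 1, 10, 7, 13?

Scanning left to right, the best length ending at each element is: 9→1, 17→2, 3→1, 15→2, 22→3, 13→2, 2→1, 13→3, 20→4, 6→2, 20→5, 16→4, 8→3, 19→5, 1→1, 10→4, 7→3, 13→5.
So the longest non-decreasing subsequence has length 5, e.g. 9, 13, 13, 20, 20.

5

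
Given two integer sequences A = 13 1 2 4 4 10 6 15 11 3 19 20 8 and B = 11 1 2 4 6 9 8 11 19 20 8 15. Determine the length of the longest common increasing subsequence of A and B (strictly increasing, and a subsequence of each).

For each value that appears in both, track the longest common increasing run ending there.
The best achievable length is 7; one witness is 1, 2, 4, 6, 11, 19, 20 (A-positions 2,3,4,7,9,11,12, B-positions 2,3,4,5,8,9,10).

7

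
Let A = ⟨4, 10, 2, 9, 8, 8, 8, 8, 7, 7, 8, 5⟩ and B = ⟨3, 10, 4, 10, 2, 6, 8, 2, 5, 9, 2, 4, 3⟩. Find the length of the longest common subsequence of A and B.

A longest common subsequence is 4, 10, 2, 8, 5 (length 5); the LCS DP confirms no longer common subsequence exists.

5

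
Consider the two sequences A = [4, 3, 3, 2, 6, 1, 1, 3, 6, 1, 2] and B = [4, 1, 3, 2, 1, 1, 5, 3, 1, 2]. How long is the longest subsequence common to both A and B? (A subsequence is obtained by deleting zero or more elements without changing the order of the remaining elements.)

8

A longest common subsequence is 4, 3, 2, 1, 1, 3, 1, 2 (length 8); the LCS DP confirms no longer common subsequence exists.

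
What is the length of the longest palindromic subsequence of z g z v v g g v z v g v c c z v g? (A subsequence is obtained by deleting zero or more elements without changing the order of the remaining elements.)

One longest palindromic subsequence is gvvgvzvgvvg (positions 2,4,5,6,8,9,10,11,12,16,17); it reads the same forward and backward, and the interval DP gives dp[1][17] = 11.

11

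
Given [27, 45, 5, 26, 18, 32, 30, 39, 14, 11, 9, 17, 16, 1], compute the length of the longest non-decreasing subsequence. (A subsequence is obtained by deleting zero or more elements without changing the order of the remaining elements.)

4

Let dp[i] be the longest non-decreasing subsequence ending at position i. Then dp = [1, 2, 1, 2, 2, 3, 3, 4, 2, 2, 2, 3, 3, 1].
The maximum is 4; one witness is 5, 26, 32, 39 at positions 3,4,6,8.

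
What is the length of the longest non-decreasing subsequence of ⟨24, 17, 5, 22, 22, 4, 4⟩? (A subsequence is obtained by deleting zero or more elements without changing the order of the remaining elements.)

3

Let dp[i] be the longest non-decreasing subsequence ending at position i. Then dp = [1, 1, 1, 2, 3, 1, 2].
The maximum is 3; one witness is 17, 22, 22 at positions 2,4,5.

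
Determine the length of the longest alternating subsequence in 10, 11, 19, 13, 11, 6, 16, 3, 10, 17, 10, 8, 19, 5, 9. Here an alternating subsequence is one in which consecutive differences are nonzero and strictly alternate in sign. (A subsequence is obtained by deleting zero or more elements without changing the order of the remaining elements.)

A longest alternating subsequence is 10, 19, 13, 16, 3, 17, 10, 19, 5, 9 (positions 1,3,4,7,8,10,11,13,14,15); its 9 consecutive differences strictly alternate in sign, and length 10 is optimal.

10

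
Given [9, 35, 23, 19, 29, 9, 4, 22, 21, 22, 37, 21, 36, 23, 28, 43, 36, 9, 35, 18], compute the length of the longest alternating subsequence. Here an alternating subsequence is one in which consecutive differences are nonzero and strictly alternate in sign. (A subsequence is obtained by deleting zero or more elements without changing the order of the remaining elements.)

A longest alternating subsequence is 9, 35, 23, 29, 9, 22, 21, 22, 21, 36, 23, 28, 9, 35, 18 (positions 1,2,3,5,6,8,9,10,12,13,14,15,18,19,20); its 14 consecutive differences strictly alternate in sign, and length 15 is optimal.

15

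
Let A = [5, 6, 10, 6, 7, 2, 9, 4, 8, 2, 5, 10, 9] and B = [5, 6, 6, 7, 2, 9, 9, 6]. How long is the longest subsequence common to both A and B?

7

A longest common subsequence is 5, 6, 6, 7, 2, 9, 9 (length 7); the LCS DP confirms no longer common subsequence exists.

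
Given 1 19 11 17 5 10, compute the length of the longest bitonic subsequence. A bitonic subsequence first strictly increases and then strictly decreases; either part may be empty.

4

One longest bitonic subsequence is 1, 19, 17, 10 (positions 1,2,4,6): it rises to 19 then falls. Length 4 is optimal.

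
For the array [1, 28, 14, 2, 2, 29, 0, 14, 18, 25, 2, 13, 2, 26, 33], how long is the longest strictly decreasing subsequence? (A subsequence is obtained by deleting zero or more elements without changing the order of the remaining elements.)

One longest decreasing subsequence is 28, 14, 2, 0 (positions 2,3,4,7), of length 4; no longer one exists.

4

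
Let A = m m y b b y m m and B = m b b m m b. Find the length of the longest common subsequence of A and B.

5

A longest common subsequence is mbbmm (length 5); the LCS DP confirms no longer common subsequence exists.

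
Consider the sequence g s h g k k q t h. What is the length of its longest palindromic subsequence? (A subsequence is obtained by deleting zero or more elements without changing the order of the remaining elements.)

4

Using dp[i][j] = 2 + dp[i+1][j−1] if the ends match, else max(dp[i+1][j], dp[i][j−1]):
dp[1][9] = 4. A witness is hkkh at positions 3,5,6,9.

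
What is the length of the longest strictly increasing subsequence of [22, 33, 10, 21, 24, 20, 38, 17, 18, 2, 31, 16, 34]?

Let dp[i] be the longest increasing subsequence ending at position i. Then dp = [1, 2, 1, 2, 3, 2, 4, 2, 3, 1, 4, 2, 5].
The maximum is 5; one witness is 10, 21, 24, 31, 34 at positions 3,4,5,11,13.

5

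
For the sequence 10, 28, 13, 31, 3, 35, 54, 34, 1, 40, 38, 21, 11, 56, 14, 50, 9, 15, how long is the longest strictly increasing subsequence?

6

Let dp[i] be the longest increasing subsequence ending at position i. Then dp = [1, 2, 2, 3, 1, 4, 5, 4, 1, 5, 5, 3, 2, 6, 3, 6, 2, 4].
The maximum is 6; one witness is 10, 28, 31, 35, 54, 56 at positions 1,2,4,6,7,14.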